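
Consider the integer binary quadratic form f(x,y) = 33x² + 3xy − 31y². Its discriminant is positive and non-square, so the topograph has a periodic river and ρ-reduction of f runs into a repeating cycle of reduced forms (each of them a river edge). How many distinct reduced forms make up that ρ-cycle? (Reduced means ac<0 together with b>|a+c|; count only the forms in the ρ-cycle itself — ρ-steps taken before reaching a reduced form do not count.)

D = 4101, ⌊√D⌋ = 64
river: ρ → (-31,59,5)
river: ρ → (5,61,-19)
river: ρ → (-19,53,17)
river: ρ → (17,49,-25)
river: ρ → (-25,51,15)
river: ρ → (15,39,-43)
river: ρ → (-43,47,11)
river: ρ → (11,63,-3)
river: ρ → (-3,63,11)
river: ρ → (11,47,-43)
river: ρ → (-43,39,15)
river: ρ → (15,51,-25)
river: ρ → (-25,49,17)
river: ρ → (17,53,-19)
river: ρ → (-19,61,5)
river: ρ → (5,59,-31)
river: ρ → (-31,3,33)
river: ρ → (33,63,-1)
river: ρ → (-1,63,33)
river: ρ → (33,3,-31)
ρ-cycle length = 20 (tail of 0 descent steps not counted)

20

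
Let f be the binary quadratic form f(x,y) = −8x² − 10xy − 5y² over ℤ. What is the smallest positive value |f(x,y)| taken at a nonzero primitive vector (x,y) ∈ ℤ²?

translate: b→-6 (≡10 mod 16), so (8,10,5)→(8,-6,3)
flip: (8,-6,3)→(3,6,8)
translate: b→0 (≡6 mod 6), so (3,6,8)→(3,0,5)
reduced (well bottom): (3,0,5) with a≤c, −a<b≤a
well minimum |f| = |-3| = 3 (negative-definite)

3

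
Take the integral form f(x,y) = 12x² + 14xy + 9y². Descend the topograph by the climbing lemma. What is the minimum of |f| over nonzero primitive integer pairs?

translate: b→-10 (≡14 mod 24), so (12,14,9)→(12,-10,7)
flip: (12,-10,7)→(7,10,12)
translate: b→-4 (≡10 mod 14), so (7,10,12)→(7,-4,9)
reduced (well bottom): (7,-4,9) with a≤c, −a<b≤a
well minimum = a = 7

7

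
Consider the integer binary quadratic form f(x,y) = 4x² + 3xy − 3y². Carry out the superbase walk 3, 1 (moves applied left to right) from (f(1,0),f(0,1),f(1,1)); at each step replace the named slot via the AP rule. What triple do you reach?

start (4,-3,4) = (f(1,0),f(0,1),f(1,1))
replace slot 3: 2·(4+(-3)) − 4 = -2 → (4,-3,-2)
replace slot 1: 2·((-3)+(-2)) − 4 = -14 → (-14,-3,-2)

-14,-3,-2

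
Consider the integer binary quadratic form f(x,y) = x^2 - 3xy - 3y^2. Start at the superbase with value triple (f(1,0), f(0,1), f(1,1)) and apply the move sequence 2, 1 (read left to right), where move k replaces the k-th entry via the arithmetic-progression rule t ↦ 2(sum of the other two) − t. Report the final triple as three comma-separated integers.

start (1,-3,-5) = (f(1,0),f(0,1),f(1,1))
replace slot 2: 2·(1+(-5)) − (-3) = -5 → (1,-5,-5)
replace slot 1: 2·((-5)+(-5)) − 1 = -21 → (-21,-5,-5)

-21,-5,-5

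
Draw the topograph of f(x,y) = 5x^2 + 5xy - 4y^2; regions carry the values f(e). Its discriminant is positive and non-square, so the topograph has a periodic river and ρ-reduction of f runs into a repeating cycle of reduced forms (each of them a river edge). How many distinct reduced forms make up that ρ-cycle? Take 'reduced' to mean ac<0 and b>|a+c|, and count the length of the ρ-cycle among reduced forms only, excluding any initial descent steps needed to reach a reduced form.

D = 105, ⌊√D⌋ = 10
river: ρ → (-4,3,6)
river: ρ → (6,9,-1)
river: ρ → (-1,9,6)
river: ρ → (6,3,-4)
river: ρ → (-4,5,5)
river: ρ → (5,5,-4)
ρ-cycle length = 6 (tail of 0 descent steps not counted)

6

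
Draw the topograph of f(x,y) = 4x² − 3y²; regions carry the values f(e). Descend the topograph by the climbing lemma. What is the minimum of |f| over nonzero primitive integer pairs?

descent: ρ → (-3,6,1)  [lands on river]
river: ρ → (1,6,-3)
closes: descent 1, river 2
min |a| on river = 1

1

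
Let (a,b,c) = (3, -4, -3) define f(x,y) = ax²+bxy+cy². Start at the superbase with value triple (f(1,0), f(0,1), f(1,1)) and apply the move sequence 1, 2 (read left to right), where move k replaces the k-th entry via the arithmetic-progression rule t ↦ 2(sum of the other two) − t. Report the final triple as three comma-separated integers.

start (3,-3,-4) = (f(1,0),f(0,1),f(1,1))
replace slot 1: 2·((-3)+(-4)) − 3 = -17 → (-17,-3,-4)
replace slot 2: 2·((-17)+(-4)) − (-3) = -39 → (-17,-39,-4)

-17,-39,-4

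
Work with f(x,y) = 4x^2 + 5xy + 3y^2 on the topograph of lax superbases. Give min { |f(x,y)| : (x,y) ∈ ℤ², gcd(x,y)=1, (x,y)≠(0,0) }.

translate: b→-3 (≡5 mod 8), so (4,5,3)→(4,-3,2)
flip: (4,-3,2)→(2,3,4)
translate: b→-1 (≡3 mod 4), so (2,3,4)→(2,-1,3)
reduced (well bottom): (2,-1,3) with a≤c, −a<b≤a
well minimum = a = 2

2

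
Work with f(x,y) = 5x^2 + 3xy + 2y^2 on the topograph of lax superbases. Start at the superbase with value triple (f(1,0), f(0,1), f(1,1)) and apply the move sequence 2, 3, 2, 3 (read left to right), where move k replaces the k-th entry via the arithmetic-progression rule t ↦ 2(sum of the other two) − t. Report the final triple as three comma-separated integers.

start (5,2,10) = (f(1,0),f(0,1),f(1,1))
replace slot 2: 2·(5+10) − 2 = 28 → (5,28,10)
replace slot 3: 2·(5+28) − 10 = 56 → (5,28,56)
replace slot 2: 2·(5+56) − 28 = 94 → (5,94,56)
replace slot 3: 2·(5+94) − 56 = 142 → (5,94,142)

5,94,142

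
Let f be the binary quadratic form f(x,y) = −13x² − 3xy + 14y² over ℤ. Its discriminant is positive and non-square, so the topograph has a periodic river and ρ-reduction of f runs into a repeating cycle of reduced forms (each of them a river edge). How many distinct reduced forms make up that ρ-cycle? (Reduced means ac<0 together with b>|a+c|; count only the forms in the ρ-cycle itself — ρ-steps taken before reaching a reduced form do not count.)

D = 737, ⌊√D⌋ = 27
descent: ρ → (14,3,-13)  [lands on river]
river: ρ → (-13,23,4)
river: ρ → (4,25,-7)
river: ρ → (-7,17,16)
river: ρ → (16,15,-8)
river: ρ → (-8,17,14)
river: ρ → (14,11,-11)
river: ρ → (-11,11,14)
river: ρ → (14,17,-8)
river: ρ → (-8,15,16)
river: ρ → (16,17,-7)
river: ρ → (-7,25,4)
river: ρ → (4,23,-13)
river: ρ → (-13,3,14)
river: ρ → (14,25,-2)
river: ρ → (-2,27,1)
river: ρ → (1,27,-2)
river: ρ → (-2,25,14)
ρ-cycle length = 18 (tail of 1 descent step not counted)

18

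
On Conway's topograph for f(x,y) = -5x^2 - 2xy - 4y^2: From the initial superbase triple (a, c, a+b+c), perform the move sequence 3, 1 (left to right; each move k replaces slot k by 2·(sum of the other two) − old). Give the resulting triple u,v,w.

start (-5,-4,-11) = (f(1,0),f(0,1),f(1,1))
replace slot 3: 2·((-5)+(-4)) − (-11) = -7 → (-5,-4,-7)
replace slot 1: 2·((-4)+(-7)) − (-5) = -17 → (-17,-4,-7)

-17,-4,-7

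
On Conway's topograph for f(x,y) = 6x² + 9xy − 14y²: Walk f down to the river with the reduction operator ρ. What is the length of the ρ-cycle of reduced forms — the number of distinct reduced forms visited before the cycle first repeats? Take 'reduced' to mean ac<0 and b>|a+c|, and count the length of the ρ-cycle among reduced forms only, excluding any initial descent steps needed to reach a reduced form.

D = 417, ⌊√D⌋ = 20
river: ρ → (-14,19,1)
river: ρ → (1,19,-14)
river: ρ → (-14,9,6)
river: ρ → (6,15,-8)
river: ρ → (-8,17,4)
river: ρ → (4,15,-12)
river: ρ → (-12,9,7)
river: ρ → (7,19,-2)
river: ρ → (-2,17,16)
river: ρ → (16,15,-3)
river: ρ → (-3,15,16)
river: ρ → (16,17,-2)
river: ρ → (-2,19,7)
river: ρ → (7,9,-12)
river: ρ → (-12,15,4)
river: ρ → (4,17,-8)
river: ρ → (-8,15,6)
river: ρ → (6,9,-14)
ρ-cycle length = 18 (tail of 0 descent steps not counted)

18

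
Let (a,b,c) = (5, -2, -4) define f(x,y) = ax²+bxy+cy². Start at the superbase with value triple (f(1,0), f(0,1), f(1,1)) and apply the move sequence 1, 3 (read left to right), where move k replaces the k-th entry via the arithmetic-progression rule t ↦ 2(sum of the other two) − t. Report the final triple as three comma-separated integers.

start (5,-4,-1) = (f(1,0),f(0,1),f(1,1))
replace slot 1: 2·((-4)+(-1)) − 5 = -15 → (-15,-4,-1)
replace slot 3: 2·((-15)+(-4)) − (-1) = -37 → (-15,-4,-37)

-15,-4,-37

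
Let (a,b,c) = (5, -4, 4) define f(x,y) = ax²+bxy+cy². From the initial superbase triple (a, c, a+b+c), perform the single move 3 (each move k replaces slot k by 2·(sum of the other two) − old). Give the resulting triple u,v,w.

start (5,4,5) = (f(1,0),f(0,1),f(1,1))
replace slot 3: 2·(5+4) − 5 = 13 → (5,4,13)

5,4,13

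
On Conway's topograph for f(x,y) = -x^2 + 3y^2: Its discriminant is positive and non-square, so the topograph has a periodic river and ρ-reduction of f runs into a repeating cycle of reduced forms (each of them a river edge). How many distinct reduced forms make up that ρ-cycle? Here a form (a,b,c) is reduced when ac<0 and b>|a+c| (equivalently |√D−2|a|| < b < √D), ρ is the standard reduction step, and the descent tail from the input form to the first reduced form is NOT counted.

D = 12, ⌊√D⌋ = 3
descent: ρ → (3,0,-1)
descent: ρ → (-1,2,2)  [lands on river]
river: ρ → (2,2,-1)
ρ-cycle length = 2 (tail of 2 descent steps not counted)

2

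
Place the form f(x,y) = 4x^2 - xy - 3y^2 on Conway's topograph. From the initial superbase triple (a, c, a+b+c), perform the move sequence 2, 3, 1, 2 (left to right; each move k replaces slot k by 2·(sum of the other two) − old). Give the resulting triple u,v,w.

start (4,-3,0) = (f(1,0),f(0,1),f(1,1))
replace slot 2: 2·(4+0) − (-3) = 11 → (4,11,0)
replace slot 3: 2·(4+11) − 0 = 30 → (4,11,30)
replace slot 1: 2·(11+30) − 4 = 78 → (78,11,30)
replace slot 2: 2·(78+30) − 11 = 205 → (78,205,30)

78,205,30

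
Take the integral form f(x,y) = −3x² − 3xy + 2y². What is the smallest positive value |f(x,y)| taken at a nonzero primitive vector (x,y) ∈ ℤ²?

descent: ρ → (2,3,-3)  [lands on river]
river: ρ → (-3,3,2)
river: ρ → (2,5,-1)
river: ρ → (-1,5,2)
closes: descent 1, river 4
min |a| on river = 1

1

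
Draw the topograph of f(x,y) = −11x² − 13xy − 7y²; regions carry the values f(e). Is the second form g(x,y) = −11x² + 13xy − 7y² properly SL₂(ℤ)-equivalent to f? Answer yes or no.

D₁ = -139, D₂ = -139
f is negative-definite; reduce −f:
−f: translate: b→-9 (≡13 mod 22), so (11,13,7)→(11,-9,5)
−f: flip: (11,-9,5)→(5,9,11)
−f: translate: b→-1 (≡9 mod 10), so (5,9,11)→(5,-1,7)
−f: reduced (well bottom): (5,-1,7) with a≤c, −a<b≤a
flip sign back: reduced form of f is (-5,1,-7)
g is negative-definite; reduce −g:
−g: translate: b→9 (≡-13 mod 22), so (11,-13,7)→(11,9,5)
−g: flip: (11,9,5)→(5,-9,11)
−g: translate: b→1 (≡-9 mod 10), so (5,-9,11)→(5,1,7)
−g: reduced (well bottom): (5,1,7) with a≤c, −a<b≤a
flip sign back: reduced form of g is (-5,-1,-7)
reduced forms (-5, 1, -7) vs (-5, -1, -7) ⇒ inequivalent

no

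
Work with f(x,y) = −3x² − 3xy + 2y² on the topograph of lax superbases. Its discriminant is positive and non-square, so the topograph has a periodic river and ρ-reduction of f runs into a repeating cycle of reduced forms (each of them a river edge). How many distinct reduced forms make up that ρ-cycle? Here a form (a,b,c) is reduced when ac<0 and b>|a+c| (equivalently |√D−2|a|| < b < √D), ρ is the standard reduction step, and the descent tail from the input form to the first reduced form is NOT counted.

D = 33, ⌊√D⌋ = 5
descent: ρ → (2,3,-3)  [lands on river]
river: ρ → (-3,3,2)
river: ρ → (2,5,-1)
river: ρ → (-1,5,2)
ρ-cycle length = 4 (tail of 1 descent step not counted)

4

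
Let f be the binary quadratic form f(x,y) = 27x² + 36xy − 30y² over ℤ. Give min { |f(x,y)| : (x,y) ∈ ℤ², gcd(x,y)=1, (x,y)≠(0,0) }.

river: ρ → (-30,24,33)
river: ρ → (33,42,-21)
river: ρ → (-21,42,33)
river: ρ → (33,24,-30)
river: ρ → (-30,36,27)
river: ρ → (27,18,-39)
river: ρ → (-39,60,6)
river: ρ → (6,60,-39)
river: ρ → (-39,18,27)
river: ρ → (27,36,-30)
closes: descent 0, river 10
min |a| on river = 6

6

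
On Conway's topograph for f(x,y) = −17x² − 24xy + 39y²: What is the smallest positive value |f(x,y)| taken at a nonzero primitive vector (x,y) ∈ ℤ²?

descent: ρ → (39,24,-17)  [lands on river]
river: ρ → (-17,44,19)
river: ρ → (19,32,-29)
river: ρ → (-29,26,22)
river: ρ → (22,18,-33)
river: ρ → (-33,48,7)
river: ρ → (7,50,-26)
river: ρ → (-26,54,3)
river: ρ → (3,54,-26)
river: ρ → (-26,50,7)
river: ρ → (7,48,-33)
river: ρ → (-33,18,22)
river: ρ → (22,26,-29)
river: ρ → (-29,32,19)
river: ρ → (19,44,-17)
river: ρ → (-17,24,39)
river: ρ → (39,54,-2)
river: ρ → (-2,54,39)
closes: descent 1, river 18
min |a| on river = 2

2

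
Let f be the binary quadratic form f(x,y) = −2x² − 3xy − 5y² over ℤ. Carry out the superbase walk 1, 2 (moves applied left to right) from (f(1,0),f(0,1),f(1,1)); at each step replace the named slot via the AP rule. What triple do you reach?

start (-2,-5,-10) = (f(1,0),f(0,1),f(1,1))
replace slot 1: 2·((-5)+(-10)) − (-2) = -28 → (-28,-5,-10)
replace slot 2: 2·((-28)+(-10)) − (-5) = -71 → (-28,-71,-10)

-28,-71,-10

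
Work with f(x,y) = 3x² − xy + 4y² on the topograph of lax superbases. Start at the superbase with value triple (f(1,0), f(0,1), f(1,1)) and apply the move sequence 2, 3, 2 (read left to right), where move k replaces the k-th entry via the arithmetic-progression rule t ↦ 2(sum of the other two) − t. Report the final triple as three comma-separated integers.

start (3,4,6) = (f(1,0),f(0,1),f(1,1))
replace slot 2: 2·(3+6) − 4 = 14 → (3,14,6)
replace slot 3: 2·(3+14) − 6 = 28 → (3,14,28)
replace slot 2: 2·(3+28) − 14 = 48 → (3,48,28)

3,48,28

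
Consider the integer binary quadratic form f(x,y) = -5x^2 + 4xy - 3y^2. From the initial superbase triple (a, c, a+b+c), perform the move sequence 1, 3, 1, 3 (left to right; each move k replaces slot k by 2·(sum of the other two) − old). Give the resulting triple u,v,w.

start (-5,-3,-4) = (f(1,0),f(0,1),f(1,1))
replace slot 1: 2·((-3)+(-4)) − (-5) = -9 → (-9,-3,-4)
replace slot 3: 2·((-9)+(-3)) − (-4) = -20 → (-9,-3,-20)
replace slot 1: 2·((-3)+(-20)) − (-9) = -37 → (-37,-3,-20)
replace slot 3: 2·((-37)+(-3)) − (-20) = -60 → (-37,-3,-60)

-37,-3,-60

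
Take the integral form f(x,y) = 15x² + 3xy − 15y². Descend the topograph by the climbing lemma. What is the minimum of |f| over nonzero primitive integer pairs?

river: ρ → (-15,27,3)
river: ρ → (3,27,-15)
river: ρ → (-15,3,15)
river: ρ → (15,27,-3)
river: ρ → (-3,27,15)
river: ρ → (15,3,-15)
closes: descent 0, river 6
min |a| on river = 3

3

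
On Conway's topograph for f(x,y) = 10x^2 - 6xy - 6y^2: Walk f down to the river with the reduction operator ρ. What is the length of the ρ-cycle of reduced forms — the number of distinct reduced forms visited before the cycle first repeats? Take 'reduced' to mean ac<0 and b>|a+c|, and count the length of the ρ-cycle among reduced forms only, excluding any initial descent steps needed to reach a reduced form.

D = 276, ⌊√D⌋ = 16
descent: ρ → (-6,6,10)  [lands on river]
river: ρ → (10,14,-2)
river: ρ → (-2,14,10)
river: ρ → (10,6,-6)
ρ-cycle length = 4 (tail of 1 descent step not counted)

4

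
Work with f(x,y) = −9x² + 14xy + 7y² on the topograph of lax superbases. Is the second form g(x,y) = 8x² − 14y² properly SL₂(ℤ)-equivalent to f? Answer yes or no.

D₁ = 448, D₂ = 448
river cycle of f (length 6): (7, 14, -9), (-9, 4, 12), (12, 20, -1), (-1, 20, 12), (12, 4, -9), (-9, 14, 7)
river cycle of g (length 4): (8, 16, -6), (-6, 20, 2), (2, 20, -6), (-6, 16, 8)
cycles differ ⇒ inequivalent

no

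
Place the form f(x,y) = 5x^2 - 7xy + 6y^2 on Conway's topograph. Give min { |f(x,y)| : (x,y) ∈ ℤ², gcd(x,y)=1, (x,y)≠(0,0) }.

translate: b→3 (≡-7 mod 10), so (5,-7,6)→(5,3,4)
flip: (5,3,4)→(4,-3,5)
reduced (well bottom): (4,-3,5) with a≤c, −a<b≤a
well minimum = a = 4

4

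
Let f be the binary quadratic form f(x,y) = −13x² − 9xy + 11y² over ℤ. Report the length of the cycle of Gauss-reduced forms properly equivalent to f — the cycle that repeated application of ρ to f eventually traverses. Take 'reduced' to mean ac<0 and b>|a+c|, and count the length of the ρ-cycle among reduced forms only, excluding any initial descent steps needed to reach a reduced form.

D = 653, ⌊√D⌋ = 25
descent: ρ → (11,9,-13)  [lands on river]
river: ρ → (-13,17,7)
river: ρ → (7,25,-1)
river: ρ → (-1,25,7)
river: ρ → (7,17,-13)
river: ρ → (-13,9,11)
river: ρ → (11,13,-11)
river: ρ → (-11,9,13)
river: ρ → (13,17,-7)
river: ρ → (-7,25,1)
river: ρ → (1,25,-7)
river: ρ → (-7,17,13)
river: ρ → (13,9,-11)
river: ρ → (-11,13,11)
ρ-cycle length = 14 (tail of 1 descent step not counted)

14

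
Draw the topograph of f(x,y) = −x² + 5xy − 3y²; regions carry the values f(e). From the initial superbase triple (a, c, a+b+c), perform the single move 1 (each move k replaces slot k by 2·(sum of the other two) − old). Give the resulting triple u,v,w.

start (-1,-3,1) = (f(1,0),f(0,1),f(1,1))
replace slot 1: 2·((-3)+1) − (-1) = -3 → (-3,-3,1)

-3,-3,1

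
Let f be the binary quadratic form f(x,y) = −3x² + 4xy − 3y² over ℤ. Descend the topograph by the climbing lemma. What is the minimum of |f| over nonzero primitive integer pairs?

translate: b→2 (≡-4 mod 6), so (3,-4,3)→(3,2,2)
flip: (3,2,2)→(2,-2,3)
translate: b→2 (≡-2 mod 4), so (2,-2,3)→(2,2,3)
reduced (well bottom): (2,2,3) with a≤c, −a<b≤a
well minimum |f| = |-2| = 2 (negative-definite)

2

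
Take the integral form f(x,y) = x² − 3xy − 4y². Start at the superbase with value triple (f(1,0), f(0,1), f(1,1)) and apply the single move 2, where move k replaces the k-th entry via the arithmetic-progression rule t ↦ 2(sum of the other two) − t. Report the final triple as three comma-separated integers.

start (1,-4,-6) = (f(1,0),f(0,1),f(1,1))
replace slot 2: 2·(1+(-6)) − (-4) = -6 → (1,-6,-6)

1,-6,-6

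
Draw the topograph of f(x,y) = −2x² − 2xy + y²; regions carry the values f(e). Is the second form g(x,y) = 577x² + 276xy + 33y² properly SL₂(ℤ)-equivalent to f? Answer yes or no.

D₁ = 12, D₂ = 12
river cycle of f (length 2): (1, 2, -2), (-2, 2, 1)
river cycle of g (length 2): (1, 2, -2), (-2, 2, 1)
cycles coincide ⇒ equivalent

yes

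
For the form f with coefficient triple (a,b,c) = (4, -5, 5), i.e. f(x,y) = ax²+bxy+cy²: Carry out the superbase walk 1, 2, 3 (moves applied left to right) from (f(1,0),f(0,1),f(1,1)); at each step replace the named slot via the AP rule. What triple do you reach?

start (4,5,4) = (f(1,0),f(0,1),f(1,1))
replace slot 1: 2·(5+4) − 4 = 14 → (14,5,4)
replace slot 2: 2·(14+4) − 5 = 31 → (14,31,4)
replace slot 3: 2·(14+31) − 4 = 86 → (14,31,86)

14,31,86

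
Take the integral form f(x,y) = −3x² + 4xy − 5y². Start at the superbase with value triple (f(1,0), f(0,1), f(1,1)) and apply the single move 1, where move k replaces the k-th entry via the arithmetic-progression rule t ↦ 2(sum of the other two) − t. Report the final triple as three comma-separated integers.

start (-3,-5,-4) = (f(1,0),f(0,1),f(1,1))
replace slot 1: 2·((-5)+(-4)) − (-3) = -15 → (-15,-5,-4)

-15,-5,-4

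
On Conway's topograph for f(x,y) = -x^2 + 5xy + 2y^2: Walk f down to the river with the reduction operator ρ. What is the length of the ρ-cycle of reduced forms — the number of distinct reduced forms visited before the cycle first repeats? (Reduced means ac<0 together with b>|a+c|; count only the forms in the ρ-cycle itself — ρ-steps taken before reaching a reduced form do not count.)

D = 33, ⌊√D⌋ = 5
river: ρ → (2,3,-3)
river: ρ → (-3,3,2)
river: ρ → (2,5,-1)
river: ρ → (-1,5,2)
ρ-cycle length = 4 (tail of 0 descent steps not counted)

4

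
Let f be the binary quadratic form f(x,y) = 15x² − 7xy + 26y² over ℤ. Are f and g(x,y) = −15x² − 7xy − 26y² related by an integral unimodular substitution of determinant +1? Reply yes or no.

D₁ = -1511, D₂ = -1511
f: reduced (well bottom): (15,-7,26) with a≤c, −a<b≤a
g is negative-definite; reduce −g:
−g: reduced (well bottom): (15,7,26) with a≤c, −a<b≤a
flip sign back: reduced form of g is (-15,-7,-26)
reduced forms (15, -7, 26) vs (-15, -7, -26) ⇒ inequivalent

no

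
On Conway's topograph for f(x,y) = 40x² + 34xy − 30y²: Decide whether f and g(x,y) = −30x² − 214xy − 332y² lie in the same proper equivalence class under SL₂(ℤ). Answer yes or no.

D₁ = 5956, D₂ = 5956
river cycle of f (length 46): (-30, 26, 44), (44, 62, -12), (-12, 58, 54), (54, 50, -16), (-16, 46, 60), (60, 74, -2), (-2, 74, 60), (60, 46, -16), (-16, 50, 54), (54, 58, -12), … (36 more)
river cycle of g (length 46): (-30, 26, 44), (44, 62, -12), (-12, 58, 54), (54, 50, -16), (-16, 46, 60), (60, 74, -2), (-2, 74, 60), (60, 46, -16), (-16, 50, 54), (54, 58, -12), … (36 more)
cycles coincide ⇒ equivalent

yes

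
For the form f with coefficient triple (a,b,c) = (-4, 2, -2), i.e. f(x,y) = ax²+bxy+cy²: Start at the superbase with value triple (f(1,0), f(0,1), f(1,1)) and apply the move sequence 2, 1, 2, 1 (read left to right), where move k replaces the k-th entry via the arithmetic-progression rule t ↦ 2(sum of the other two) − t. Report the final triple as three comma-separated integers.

start (-4,-2,-4) = (f(1,0),f(0,1),f(1,1))
replace slot 2: 2·((-4)+(-4)) − (-2) = -14 → (-4,-14,-4)
replace slot 1: 2·((-14)+(-4)) − (-4) = -32 → (-32,-14,-4)
replace slot 2: 2·((-32)+(-4)) − (-14) = -58 → (-32,-58,-4)
replace slot 1: 2·((-58)+(-4)) − (-32) = -92 → (-92,-58,-4)

-92,-58,-4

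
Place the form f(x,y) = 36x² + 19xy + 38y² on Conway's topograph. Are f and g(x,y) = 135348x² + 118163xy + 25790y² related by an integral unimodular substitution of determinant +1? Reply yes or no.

D₁ = -5111, D₂ = -5111
f: reduced (well bottom): (36,19,38) with a≤c, −a<b≤a
g: flip: (135348,118163,25790)→(25790,-118163,135348)
g: translate: b→-15003 (≡-118163 mod 51580), so (25790,-118163,135348)→(25790,-15003,2182)
g: flip: (25790,-15003,2182)→(2182,15003,25790)
g: translate: b→1911 (≡15003 mod 4364), so (2182,15003,25790)→(2182,1911,419)
g: flip: (2182,1911,419)→(419,-1911,2182)
g: translate: b→-235 (≡-1911 mod 838), so (419,-1911,2182)→(419,-235,36)
g: flip: (419,-235,36)→(36,235,419)
g: translate: b→19 (≡235 mod 72), so (36,235,419)→(36,19,38)
g: reduced (well bottom): (36,19,38) with a≤c, −a<b≤a
reduced forms (36, 19, 38) vs (36, 19, 38) ⇒ equivalent

yes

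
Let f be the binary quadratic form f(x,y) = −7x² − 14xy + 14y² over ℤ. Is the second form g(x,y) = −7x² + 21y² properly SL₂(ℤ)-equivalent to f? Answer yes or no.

D₁ = 588, D₂ = 588
river cycle of f (length 2): (14, 14, -7), (-7, 14, 14)
river cycle of g (length 2): (-7, 14, 14), (14, 14, -7)
cycles coincide ⇒ equivalent

yes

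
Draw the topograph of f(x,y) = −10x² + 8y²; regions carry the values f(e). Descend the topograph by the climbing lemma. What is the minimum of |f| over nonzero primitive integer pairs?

descent: ρ → (8,16,-2)  [lands on river]
river: ρ → (-2,16,8)
closes: descent 1, river 2
min |a| on river = 2

2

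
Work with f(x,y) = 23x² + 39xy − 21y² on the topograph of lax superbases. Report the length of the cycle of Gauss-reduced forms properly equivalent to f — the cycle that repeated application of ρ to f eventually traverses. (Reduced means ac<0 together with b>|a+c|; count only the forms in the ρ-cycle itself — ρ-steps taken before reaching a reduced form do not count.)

D = 3453, ⌊√D⌋ = 58
river: ρ → (-21,45,17)
river: ρ → (17,57,-3)
river: ρ → (-3,57,17)
river: ρ → (17,45,-21)
river: ρ → (-21,39,23)
river: ρ → (23,53,-7)
river: ρ → (-7,45,51)
river: ρ → (51,57,-1)
river: ρ → (-1,57,51)
river: ρ → (51,45,-7)
river: ρ → (-7,53,23)
river: ρ → (23,39,-21)
ρ-cycle length = 12 (tail of 0 descent steps not counted)

12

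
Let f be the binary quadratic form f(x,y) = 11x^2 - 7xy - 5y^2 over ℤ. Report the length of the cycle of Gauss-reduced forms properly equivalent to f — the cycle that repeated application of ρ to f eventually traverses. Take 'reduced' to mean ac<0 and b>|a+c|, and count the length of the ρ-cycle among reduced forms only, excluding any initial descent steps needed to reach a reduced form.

D = 269, ⌊√D⌋ = 16
descent: ρ → (-5,7,11)  [lands on river]
river: ρ → (11,15,-1)
river: ρ → (-1,15,11)
river: ρ → (11,7,-5)
river: ρ → (-5,13,5)
river: ρ → (5,7,-11)
river: ρ → (-11,15,1)
river: ρ → (1,15,-11)
river: ρ → (-11,7,5)
river: ρ → (5,13,-5)
ρ-cycle length = 10 (tail of 1 descent step not counted)

10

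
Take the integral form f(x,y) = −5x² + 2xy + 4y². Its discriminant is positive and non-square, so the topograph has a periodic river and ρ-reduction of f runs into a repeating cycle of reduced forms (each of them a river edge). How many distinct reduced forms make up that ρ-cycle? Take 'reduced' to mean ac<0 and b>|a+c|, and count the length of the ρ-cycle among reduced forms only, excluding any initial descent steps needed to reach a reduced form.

D = 84, ⌊√D⌋ = 9
river: ρ → (4,6,-3)
river: ρ → (-3,6,4)
river: ρ → (4,2,-5)
river: ρ → (-5,8,1)
river: ρ → (1,8,-5)
river: ρ → (-5,2,4)
ρ-cycle length = 6 (tail of 0 descent steps not counted)

6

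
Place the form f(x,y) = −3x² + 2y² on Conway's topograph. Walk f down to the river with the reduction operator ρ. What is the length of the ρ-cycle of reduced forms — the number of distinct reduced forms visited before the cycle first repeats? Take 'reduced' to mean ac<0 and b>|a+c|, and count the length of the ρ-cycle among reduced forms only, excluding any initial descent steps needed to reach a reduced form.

D = 24, ⌊√D⌋ = 4
descent: ρ → (2,4,-1)  [lands on river]
river: ρ → (-1,4,2)
ρ-cycle length = 2 (tail of 1 descent step not counted)

2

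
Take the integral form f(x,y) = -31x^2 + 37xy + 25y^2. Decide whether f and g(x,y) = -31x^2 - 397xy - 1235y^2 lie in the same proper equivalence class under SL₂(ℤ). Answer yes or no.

D₁ = 4469, D₂ = 4469
river cycle of f (length 18): (25, 63, -5), (-5, 57, 61), (61, 65, -1), (-1, 65, 61), (61, 57, -5), (-5, 63, 25), (25, 37, -31), (-31, 25, 31), (31, 37, -25), (-25, 63, 5), … (8 more)
river cycle of g (length 18): (-31, 37, 25), (25, 63, -5), (-5, 57, 61), (61, 65, -1), (-1, 65, 61), (61, 57, -5), (-5, 63, 25), (25, 37, -31), (-31, 25, 31), (31, 37, -25), … (8 more)
cycles coincide ⇒ equivalent

yes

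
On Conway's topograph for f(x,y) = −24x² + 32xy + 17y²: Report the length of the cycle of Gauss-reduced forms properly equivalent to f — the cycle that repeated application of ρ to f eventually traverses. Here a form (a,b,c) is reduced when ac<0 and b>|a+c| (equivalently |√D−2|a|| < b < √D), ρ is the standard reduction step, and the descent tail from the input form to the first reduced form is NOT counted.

D = 2656, ⌊√D⌋ = 51
river: ρ → (17,36,-20)
river: ρ → (-20,44,9)
river: ρ → (9,46,-15)
river: ρ → (-15,44,12)
river: ρ → (12,28,-39)
river: ρ → (-39,50,1)
river: ρ → (1,50,-39)
river: ρ → (-39,28,12)
river: ρ → (12,44,-15)
river: ρ → (-15,46,9)
river: ρ → (9,44,-20)
river: ρ → (-20,36,17)
river: ρ → (17,32,-24)
river: ρ → (-24,16,25)
river: ρ → (25,34,-15)
river: ρ → (-15,26,33)
river: ρ → (33,40,-8)
river: ρ → (-8,40,33)
river: ρ → (33,26,-15)
river: ρ → (-15,34,25)
river: ρ → (25,16,-24)
river: ρ → (-24,32,17)
ρ-cycle length = 22 (tail of 0 descent steps not counted)

22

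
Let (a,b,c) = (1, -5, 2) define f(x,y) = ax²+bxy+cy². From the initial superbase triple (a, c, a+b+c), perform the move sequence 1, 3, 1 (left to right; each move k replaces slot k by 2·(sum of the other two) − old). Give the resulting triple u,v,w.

start (1,2,-2) = (f(1,0),f(0,1),f(1,1))
replace slot 1: 2·(2+(-2)) − 1 = -1 → (-1,2,-2)
replace slot 3: 2·((-1)+2) − (-2) = 4 → (-1,2,4)
replace slot 1: 2·(2+4) − (-1) = 13 → (13,2,4)

13,2,4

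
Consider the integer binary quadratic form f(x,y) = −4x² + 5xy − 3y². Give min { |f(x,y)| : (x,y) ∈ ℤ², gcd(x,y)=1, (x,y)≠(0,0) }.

translate: b→3 (≡-5 mod 8), so (4,-5,3)→(4,3,2)
flip: (4,3,2)→(2,-3,4)
translate: b→1 (≡-3 mod 4), so (2,-3,4)→(2,1,3)
reduced (well bottom): (2,1,3) with a≤c, −a<b≤a
well minimum |f| = |-2| = 2 (negative-definite)

2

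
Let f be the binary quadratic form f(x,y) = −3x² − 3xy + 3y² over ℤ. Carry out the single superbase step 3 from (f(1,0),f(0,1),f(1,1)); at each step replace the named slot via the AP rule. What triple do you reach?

start (-3,3,-3) = (f(1,0),f(0,1),f(1,1))
replace slot 3: 2·((-3)+3) − (-3) = 3 → (-3,3,3)

-3,3,3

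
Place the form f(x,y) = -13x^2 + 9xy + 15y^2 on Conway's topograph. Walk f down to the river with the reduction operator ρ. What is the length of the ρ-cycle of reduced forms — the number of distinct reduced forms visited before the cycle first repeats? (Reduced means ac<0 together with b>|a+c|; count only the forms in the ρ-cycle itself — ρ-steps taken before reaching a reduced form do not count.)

D = 861, ⌊√D⌋ = 29
river: ρ → (15,21,-7)
river: ρ → (-7,21,15)
river: ρ → (15,9,-13)
river: ρ → (-13,17,11)
river: ρ → (11,27,-3)
river: ρ → (-3,27,11)
river: ρ → (11,17,-13)
river: ρ → (-13,9,15)
ρ-cycle length = 8 (tail of 0 descent steps not counted)

8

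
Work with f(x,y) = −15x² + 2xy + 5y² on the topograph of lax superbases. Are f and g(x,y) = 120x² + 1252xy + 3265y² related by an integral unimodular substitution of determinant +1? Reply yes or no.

D₁ = 304, D₂ = 304
river cycle of f (length 12): (5, 8, -12), (-12, 16, 1), (1, 16, -12), (-12, 8, 5), (5, 12, -8), (-8, 4, 9), (9, 14, -3), (-3, 16, 4), (4, 16, -3), (-3, 14, 9), … (2 more)
river cycle of g (length 12): (5, 8, -12), (-12, 16, 1), (1, 16, -12), (-12, 8, 5), (5, 12, -8), (-8, 4, 9), (9, 14, -3), (-3, 16, 4), (4, 16, -3), (-3, 14, 9), … (2 more)
cycles coincide ⇒ equivalent

yes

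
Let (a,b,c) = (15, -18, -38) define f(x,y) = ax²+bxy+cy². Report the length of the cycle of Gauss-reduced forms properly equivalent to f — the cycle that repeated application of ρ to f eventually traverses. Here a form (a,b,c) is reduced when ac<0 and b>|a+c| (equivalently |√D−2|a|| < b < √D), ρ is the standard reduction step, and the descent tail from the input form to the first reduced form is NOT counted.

D = 2604, ⌊√D⌋ = 51
descent: ρ → (-38,18,15)
descent: ρ → (15,42,-14)  [lands on river]
river: ρ → (-14,42,15)
river: ρ → (15,48,-5)
river: ρ → (-5,42,42)
river: ρ → (42,42,-5)
river: ρ → (-5,48,15)
ρ-cycle length = 6 (tail of 2 descent steps not counted)

6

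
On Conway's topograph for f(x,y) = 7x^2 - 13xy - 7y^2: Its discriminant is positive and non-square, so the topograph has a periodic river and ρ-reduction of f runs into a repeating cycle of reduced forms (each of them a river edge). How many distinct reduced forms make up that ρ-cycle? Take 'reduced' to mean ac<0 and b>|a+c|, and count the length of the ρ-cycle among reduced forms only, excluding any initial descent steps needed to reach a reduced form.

D = 365, ⌊√D⌋ = 19
descent: ρ → (-7,13,7)  [lands on river]
river: ρ → (7,15,-5)
river: ρ → (-5,15,7)
river: ρ → (7,13,-7)
river: ρ → (-7,15,5)
river: ρ → (5,15,-7)
ρ-cycle length = 6 (tail of 1 descent step not counted)

6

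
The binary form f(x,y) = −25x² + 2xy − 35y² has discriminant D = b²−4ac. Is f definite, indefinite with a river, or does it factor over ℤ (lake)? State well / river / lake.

D = b²−4ac = 2² − 4·(-25)·(-35) = -3496
D < 0 ⇒ definite ⇒ every region one sign ⇒ single well

well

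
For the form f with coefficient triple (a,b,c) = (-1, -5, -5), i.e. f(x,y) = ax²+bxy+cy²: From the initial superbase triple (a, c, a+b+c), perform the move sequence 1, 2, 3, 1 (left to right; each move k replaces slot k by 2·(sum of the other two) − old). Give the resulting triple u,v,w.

start (-1,-5,-11) = (f(1,0),f(0,1),f(1,1))
replace slot 1: 2·((-5)+(-11)) − (-1) = -31 → (-31,-5,-11)
replace slot 2: 2·((-31)+(-11)) − (-5) = -79 → (-31,-79,-11)
replace slot 3: 2·((-31)+(-79)) − (-11) = -209 → (-31,-79,-209)
replace slot 1: 2·((-79)+(-209)) − (-31) = -545 → (-545,-79,-209)

-545,-79,-209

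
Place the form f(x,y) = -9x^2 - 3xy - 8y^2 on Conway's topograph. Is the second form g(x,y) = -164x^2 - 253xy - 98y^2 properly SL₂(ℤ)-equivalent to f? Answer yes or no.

D₁ = -279, D₂ = -279
f is negative-definite; reduce −f:
−f: flip: (9,3,8)→(8,-3,9)
−f: reduced (well bottom): (8,-3,9) with a≤c, −a<b≤a
flip sign back: reduced form of f is (-8,3,-9)
g is negative-definite; reduce −g:
−g: translate: b→-75 (≡253 mod 328), so (164,253,98)→(164,-75,9)
−g: flip: (164,-75,9)→(9,75,164)
−g: translate: b→3 (≡75 mod 18), so (9,75,164)→(9,3,8)
−g: flip: (9,3,8)→(8,-3,9)
−g: reduced (well bottom): (8,-3,9) with a≤c, −a<b≤a
flip sign back: reduced form of g is (-8,3,-9)
reduced forms (-8, 3, -9) vs (-8, 3, -9) ⇒ equivalent

yes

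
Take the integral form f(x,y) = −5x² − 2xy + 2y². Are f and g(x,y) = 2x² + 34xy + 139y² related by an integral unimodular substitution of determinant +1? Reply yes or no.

D₁ = 44, D₂ = 44
river cycle of f (length 2): (2, 6, -1), (-1, 6, 2)
river cycle of g (length 2): (2, 6, -1), (-1, 6, 2)
cycles coincide ⇒ equivalent

yes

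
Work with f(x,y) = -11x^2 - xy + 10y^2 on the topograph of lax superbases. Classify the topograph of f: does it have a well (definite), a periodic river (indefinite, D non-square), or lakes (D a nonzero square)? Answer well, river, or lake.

D = b²−4ac = (-1)² − 4·(-11)·10 = 441
D = 21² is a perfect square ⇒ form factors over ℤ ⇒ lakes

lake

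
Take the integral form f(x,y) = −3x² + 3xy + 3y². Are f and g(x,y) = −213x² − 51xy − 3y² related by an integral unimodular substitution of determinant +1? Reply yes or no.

D₁ = 45, D₂ = 45
river cycle of f (length 2): (3, 3, -3), (-3, 3, 3)
river cycle of g (length 2): (-3, 3, 3), (3, 3, -3)
cycles coincide ⇒ equivalent

yes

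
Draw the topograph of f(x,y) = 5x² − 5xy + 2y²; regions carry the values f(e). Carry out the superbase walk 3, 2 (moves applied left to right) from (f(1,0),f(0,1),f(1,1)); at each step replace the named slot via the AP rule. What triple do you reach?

start (5,2,2) = (f(1,0),f(0,1),f(1,1))
replace slot 3: 2·(5+2) − 2 = 12 → (5,2,12)
replace slot 2: 2·(5+12) − 2 = 32 → (5,32,12)

5,32,12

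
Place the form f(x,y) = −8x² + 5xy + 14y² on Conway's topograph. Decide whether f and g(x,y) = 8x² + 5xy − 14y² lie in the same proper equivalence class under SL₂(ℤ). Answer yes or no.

D₁ = 473, D₂ = 473
river cycle of f (length 4): (-8, 21, 1), (1, 21, -8), (-8, 11, 11), (11, 11, -8)
river cycle of g (length 4): (8, 21, -1), (-1, 21, 8), (8, 11, -11), (-11, 11, 8)
cycles differ ⇒ inequivalent

no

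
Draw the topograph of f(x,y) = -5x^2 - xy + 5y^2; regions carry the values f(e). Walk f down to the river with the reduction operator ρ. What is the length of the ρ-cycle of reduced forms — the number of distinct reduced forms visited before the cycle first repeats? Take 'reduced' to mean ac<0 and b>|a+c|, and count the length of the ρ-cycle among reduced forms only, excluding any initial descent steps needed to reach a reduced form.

D = 101, ⌊√D⌋ = 10
descent: ρ → (5,1,-5)  [lands on river]
river: ρ → (-5,9,1)
river: ρ → (1,9,-5)
river: ρ → (-5,1,5)
river: ρ → (5,9,-1)
river: ρ → (-1,9,5)
ρ-cycle length = 6 (tail of 1 descent step not counted)

6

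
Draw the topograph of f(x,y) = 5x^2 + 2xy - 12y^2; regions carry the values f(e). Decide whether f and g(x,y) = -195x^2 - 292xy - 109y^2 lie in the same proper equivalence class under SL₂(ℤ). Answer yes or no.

D₁ = 244, D₂ = 244
river cycle of f (length 22): (5, 12, -5), (-5, 8, 9), (9, 10, -4), (-4, 14, 3), (3, 10, -12), (-12, 14, 1), (1, 14, -12), (-12, 10, 3), (3, 14, -4), (-4, 10, 9), … (12 more)
river cycle of g (length 22): (5, 12, -5), (-5, 8, 9), (9, 10, -4), (-4, 14, 3), (3, 10, -12), (-12, 14, 1), (1, 14, -12), (-12, 10, 3), (3, 14, -4), (-4, 10, 9), … (12 more)
cycles coincide ⇒ equivalent

yes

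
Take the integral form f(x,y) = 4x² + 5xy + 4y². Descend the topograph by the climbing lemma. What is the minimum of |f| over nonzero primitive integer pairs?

translate: b→-3 (≡5 mod 8), so (4,5,4)→(4,-3,3)
flip: (4,-3,3)→(3,3,4)
reduced (well bottom): (3,3,4) with a≤c, −a<b≤a
well minimum = a = 3

3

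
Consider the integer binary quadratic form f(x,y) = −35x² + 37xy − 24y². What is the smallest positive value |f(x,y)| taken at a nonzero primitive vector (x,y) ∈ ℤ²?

translate: b→33 (≡-37 mod 70), so (35,-37,24)→(35,33,22)
flip: (35,33,22)→(22,-33,35)
translate: b→11 (≡-33 mod 44), so (22,-33,35)→(22,11,24)
reduced (well bottom): (22,11,24) with a≤c, −a<b≤a
well minimum |f| = |-22| = 22 (negative-definite)

22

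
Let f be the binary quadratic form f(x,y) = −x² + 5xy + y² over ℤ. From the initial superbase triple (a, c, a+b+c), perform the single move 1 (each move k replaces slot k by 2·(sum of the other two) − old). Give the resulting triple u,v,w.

start (-1,1,5) = (f(1,0),f(0,1),f(1,1))
replace slot 1: 2·(1+5) − (-1) = 13 → (13,1,5)

13,1,5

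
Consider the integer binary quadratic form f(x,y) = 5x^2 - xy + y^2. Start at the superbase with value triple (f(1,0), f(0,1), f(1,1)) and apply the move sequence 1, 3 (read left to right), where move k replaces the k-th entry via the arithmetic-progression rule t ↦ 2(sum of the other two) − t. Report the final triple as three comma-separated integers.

start (5,1,5) = (f(1,0),f(0,1),f(1,1))
replace slot 1: 2·(1+5) − 5 = 7 → (7,1,5)
replace slot 3: 2·(7+1) − 5 = 11 → (7,1,11)

7,1,11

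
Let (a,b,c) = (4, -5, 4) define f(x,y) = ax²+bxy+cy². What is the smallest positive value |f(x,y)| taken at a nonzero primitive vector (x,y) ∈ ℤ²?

translate: b→3 (≡-5 mod 8), so (4,-5,4)→(4,3,3)
flip: (4,3,3)→(3,-3,4)
translate: b→3 (≡-3 mod 6), so (3,-3,4)→(3,3,4)
reduced (well bottom): (3,3,4) with a≤c, −a<b≤a
well minimum = a = 3

3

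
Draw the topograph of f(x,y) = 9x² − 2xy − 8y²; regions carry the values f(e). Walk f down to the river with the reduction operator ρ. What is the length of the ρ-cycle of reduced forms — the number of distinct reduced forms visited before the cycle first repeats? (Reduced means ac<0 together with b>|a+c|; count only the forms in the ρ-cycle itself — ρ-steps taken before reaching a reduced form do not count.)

D = 292, ⌊√D⌋ = 17
descent: ρ → (-8,2,9)  [lands on river]
river: ρ → (9,16,-1)
river: ρ → (-1,16,9)
river: ρ → (9,2,-8)
river: ρ → (-8,14,3)
river: ρ → (3,16,-3)
river: ρ → (-3,14,8)
river: ρ → (8,2,-9)
river: ρ → (-9,16,1)
river: ρ → (1,16,-9)
river: ρ → (-9,2,8)
river: ρ → (8,14,-3)
river: ρ → (-3,16,3)
river: ρ → (3,14,-8)
ρ-cycle length = 14 (tail of 1 descent step not counted)

14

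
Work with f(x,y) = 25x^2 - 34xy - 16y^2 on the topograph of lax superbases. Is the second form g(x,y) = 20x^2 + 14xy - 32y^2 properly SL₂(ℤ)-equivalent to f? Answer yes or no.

D₁ = 2756, D₂ = 2756
river cycle of f (length 8): (-16, 34, 25), (25, 16, -25), (-25, 34, 16), (16, 30, -29), (-29, 28, 17), (17, 40, -17), (-17, 28, 29), (29, 30, -16)
river cycle of g (length 6): (-32, 50, 2), (2, 50, -32), (-32, 14, 20), (20, 26, -26), (-26, 26, 20), (20, 14, -32)
cycles differ ⇒ inequivalent

no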